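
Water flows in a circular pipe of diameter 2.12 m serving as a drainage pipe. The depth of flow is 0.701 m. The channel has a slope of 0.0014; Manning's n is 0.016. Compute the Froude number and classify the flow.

subcritical

For a circular section of diameter D = 2.12 m at depth y = 0.701 m, the central angle is θ = 2 arccos(1 − 2y/D) = 2.451 rad. Then A = (D²/8)(θ − sin θ) = 1.019 m² and P = Dθ/2 = 2.598 m.
Hydraulic radius R = A/P = 1.019/2.598 = 0.3922 m.
V = (1/n) R^(2/3) √S = (1/0.016) × 0.3922^(2/3) × √0.0014 = 1.253 m/s. Hydraulic depth D_h = A/T = 1.019/1.995 = 0.5107 m.
Froude number Fr = V/√(g·D_h) = 1.253/√(9.81×0.5107) = 0.56, which is less than 1, so the flow is subcritical.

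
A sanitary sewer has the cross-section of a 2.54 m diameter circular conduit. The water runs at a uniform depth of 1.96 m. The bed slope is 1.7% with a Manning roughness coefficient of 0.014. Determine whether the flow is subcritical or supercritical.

supercritical

For a circular section of diameter D = 2.54 m at depth y = 1.96 m, the central angle is θ = 2 arccos(1 − 2y/D) = 4.29 rad. Then A = (D²/8)(θ − sin θ) = 4.196 m² and P = Dθ/2 = 5.449 m.
Hydraulic radius R = A/P = 4.196/5.449 = 0.77 m.
V = (1/n) R^(2/3) √S = (1/0.014) × 0.77^(2/3) × √0.017 = 7.824 m/s. Hydraulic depth D_h = A/T = 4.196/2.132 = 1.968 m.
Froude number Fr = V/√(g·D_h) = 7.824/√(9.81×1.968) = 1.78, which is greater than 1, so the flow is supercritical.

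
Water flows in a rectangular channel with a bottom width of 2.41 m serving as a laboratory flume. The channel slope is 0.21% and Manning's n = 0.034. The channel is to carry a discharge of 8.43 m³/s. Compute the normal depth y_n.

y_n = 2.89 m

Manning's equation rearranged: A R^(2/3) = nQ / (1·√S) = 0.034 × 8.43 / (√0.0021) = 6.255.
Try y = 2.4 m: A R^(2/3) = 4.994 — too small.
Try y = 3.61 m: A R^(2/3) = 8.131 — too large.
Try y = 2.89 m: A R^(2/3) = 6.252 — close enough.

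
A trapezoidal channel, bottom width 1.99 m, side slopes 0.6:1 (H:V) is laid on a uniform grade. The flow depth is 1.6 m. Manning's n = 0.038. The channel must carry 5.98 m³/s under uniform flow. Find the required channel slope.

With bottom width b = 1.99 m and side slope z = 0.6: A = (b + zy)y = (1.99 + 0.6×1.6)×1.6 = 4.72 m²; P = b + 2y√(1+z²) = 1.99 + 2×1.6×1.166 = 5.722 m.
Hydraulic radius R = A/P = 4.72/5.722 = 0.8249 m.
From Manning's equation, S = [nQ / (1 A R^(2/3))]² = [0.038 × 5.98 / (1 × 4.72 × 0.8249^(2/3))]² = 0.003.

S = 0.003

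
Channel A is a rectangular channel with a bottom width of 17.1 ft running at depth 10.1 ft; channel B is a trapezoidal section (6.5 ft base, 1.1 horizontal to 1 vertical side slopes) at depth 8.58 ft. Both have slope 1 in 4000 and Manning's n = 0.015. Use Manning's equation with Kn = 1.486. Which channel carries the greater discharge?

channel A

Channel A: Flow area A = b·y = 17.1 × 10.1 = 172.7 ft². Wetted perimeter P = b + 2y = 17.1 + 2×10.1 = 37.3 ft. Hydraulic radius R = A/P = 172.7/37.3 = 4.63 ft. Q_A = (1.486/0.015)·172.7·4.63^(2/3)·√0.00025 = 751.5 ft³/s.
Channel B: With bottom width b = 6.5 ft and side slope z = 1.1: A = (b + zy)y = (6.5 + 1.1×8.58)×8.58 = 136.7 ft²; P = b + 2y√(1+z²) = 6.5 + 2×8.58×1.487 = 32.01 ft. Hydraulic radius R = A/P = 136.7/32.01 = 4.272 ft. Q_B = (1.486/0.015)·136.7·4.272^(2/3)·√0.00025 = 564 ft³/s.
Q_A = 751.5 ft³/s vs Q_B = 564 ft³/s, so channel A carries more.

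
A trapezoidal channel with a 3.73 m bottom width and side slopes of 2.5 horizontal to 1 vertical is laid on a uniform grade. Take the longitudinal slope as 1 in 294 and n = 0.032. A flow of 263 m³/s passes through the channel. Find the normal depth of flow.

Manning's equation rearranged: A R^(2/3) = nQ / (1·√S) = 0.032 × 263 / (√0.003401) = 144.3.
Trying y = 5.49 m: A R^(2/3) = 193.9 — high.
Trying y = 3.39 m: A R^(2/3) = 63.07 — low.
Trying y = 4.85 m: A R^(2/3) = 144.5 — matches.

y_n = 4.85 m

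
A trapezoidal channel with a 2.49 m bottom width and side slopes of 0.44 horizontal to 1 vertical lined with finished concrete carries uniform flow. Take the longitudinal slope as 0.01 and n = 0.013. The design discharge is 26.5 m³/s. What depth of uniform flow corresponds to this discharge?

y_n = 1.34 m

Manning's equation rearranged: A R^(2/3) = nQ / (1·√S) = 0.013 × 26.5 / (√0.01) = 3.445.
Try y = 0.999 m: A R^(2/3) = 2.142 — too small.
Try y = 1.51 m: A R^(2/3) = 4.182 — too large.
Try y = 1.34 m: A R^(2/3) = 3.442 — matches.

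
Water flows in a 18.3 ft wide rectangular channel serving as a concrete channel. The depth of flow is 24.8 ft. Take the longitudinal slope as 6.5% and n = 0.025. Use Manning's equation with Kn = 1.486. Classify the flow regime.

supercritical

Flow area A = b·y = 18.3 × 24.8 = 453.8 ft². Wetted perimeter P = b + 2y = 18.3 + 2×24.8 = 67.9 ft.
Hydraulic radius R = A/P = 453.8/67.9 = 6.684 ft.
V = (1.486/n) R^(2/3) √S = (1.486/0.025) × 6.684^(2/3) × √0.065 = 53.77 ft/s. Hydraulic depth D_h = A/T = 453.8/18.3 = 24.8 ft.
Froude number Fr = V/√(g·D_h) = 53.77/√(32.2×24.8) = 1.9, which is greater than 1, so the flow is supercritical.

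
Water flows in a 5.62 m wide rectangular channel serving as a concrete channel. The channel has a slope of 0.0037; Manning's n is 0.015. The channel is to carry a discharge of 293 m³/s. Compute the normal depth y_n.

y_n = 7.91 m

Manning's equation rearranged: A R^(2/3) = nQ / (1·√S) = 0.015 × 293 / (√0.0037) = 72.25.
Try y = 9.05 m: A R^(2/3) = 84.57 — too large.
Try y = 5.39 m: A R^(2/3) = 45.6 — too small.
Try y = 7.91 m: A R^(2/3) = 72.28 — matches.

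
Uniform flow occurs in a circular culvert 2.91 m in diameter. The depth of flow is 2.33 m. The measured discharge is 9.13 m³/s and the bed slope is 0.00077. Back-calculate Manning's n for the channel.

For a circular section of diameter D = 2.91 m at depth y = 2.33 m, the central angle is θ = 2 arccos(1 − 2y/D) = 4.432 rad. Then A = (D²/8)(θ − sin θ) = 5.709 m² and P = Dθ/2 = 6.449 m.
Hydraulic radius R = A/P = 5.709/6.449 = 0.8852 m.
Rearranging Manning's equation: n = (1/Q) A R^(2/3) S^(1/2) = (1/9.13) × 5.709 × 0.8852^(2/3) × √0.00077 = 0.016.

n = 0.016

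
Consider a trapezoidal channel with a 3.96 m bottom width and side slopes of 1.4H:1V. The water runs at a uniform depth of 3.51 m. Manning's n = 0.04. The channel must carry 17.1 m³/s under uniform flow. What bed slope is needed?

With bottom width b = 3.96 m and side slope z = 1.4: A = (b + zy)y = (3.96 + 1.4×3.51)×3.51 = 31.15 m²; P = b + 2y√(1+z²) = 3.96 + 2×3.51×1.72 = 16.04 m.
Hydraulic radius R = A/P = 31.15/16.04 = 1.942 m.
From Manning's equation, S = [nQ / (1 A R^(2/3))]² = [0.04 × 17.1 / (1 × 31.15 × 1.942^(2/3))]² = 0.000199.

S = 0.000199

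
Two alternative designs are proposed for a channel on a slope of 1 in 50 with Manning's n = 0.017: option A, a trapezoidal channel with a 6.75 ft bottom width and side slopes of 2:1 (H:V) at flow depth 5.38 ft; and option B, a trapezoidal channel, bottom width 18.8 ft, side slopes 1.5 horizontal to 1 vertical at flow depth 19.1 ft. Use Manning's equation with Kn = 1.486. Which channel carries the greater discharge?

channel B

Channel A: With bottom width b = 6.75 ft and side slope z = 2: A = (b + zy)y = (6.75 + 2×5.38)×5.38 = 94.2 ft²; P = b + 2y√(1+z²) = 6.75 + 2×5.38×2.236 = 30.81 ft. Hydraulic radius R = A/P = 94.2/30.81 = 3.058 ft. Q_A = (1.486/0.017)·94.2·3.058^(2/3)·√0.02 = 2453 ft³/s.
Channel B: With bottom width b = 18.8 ft and side slope z = 1.5: A = (b + zy)y = (18.8 + 1.5×19.1)×19.1 = 906.3 ft²; P = b + 2y√(1+z²) = 18.8 + 2×19.1×1.803 = 87.67 ft. Hydraulic radius R = A/P = 906.3/87.67 = 10.34 ft. Q_B = (1.486/0.017)·906.3·10.34^(2/3)·√0.02 = 53170 ft³/s.
Q_A = 2453 ft³/s vs Q_B = 53170 ft³/s, so channel B carries more.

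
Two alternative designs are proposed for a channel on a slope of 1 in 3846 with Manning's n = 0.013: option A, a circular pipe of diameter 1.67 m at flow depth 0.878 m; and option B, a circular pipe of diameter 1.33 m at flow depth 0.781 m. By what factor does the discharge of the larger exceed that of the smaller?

1.54

Channel A: For a circular section of diameter D = 1.67 m at depth y = 0.878 m, the central angle is θ = 2 arccos(1 − 2y/D) = 3.245 rad. Then A = (D²/8)(θ − sin θ) = 1.167 m² and P = Dθ/2 = 2.709 m. Hydraulic radius R = A/P = 1.167/2.709 = 0.4307 m. Q_A = (1/0.013)·1.167·0.4307^(2/3)·√0.00026 = 0.8256 m³/s.
Channel B: For a circular section of diameter D = 1.33 m at depth y = 0.781 m, the central angle is θ = 2 arccos(1 − 2y/D) = 3.492 rad. Then A = (D²/8)(θ − sin θ) = 0.8481 m² and P = Dθ/2 = 2.322 m. Hydraulic radius R = A/P = 0.8481/2.322 = 0.3652 m. Q_B = (1/0.013)·0.8481·0.3652^(2/3)·√0.00026 = 0.5375 m³/s.
The larger discharge is 0.8256 m³/s and the smaller is 0.5375 m³/s; the ratio is 1.54.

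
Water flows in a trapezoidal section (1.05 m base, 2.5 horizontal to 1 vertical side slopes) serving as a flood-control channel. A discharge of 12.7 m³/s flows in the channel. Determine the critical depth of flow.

y_c = 1.2 m

At critical depth, Q² T / (g A³) = 1, i.e. A³/T = Q²/g = 12.7²/9.81 = 16.44.
Try y = 1.52 m: A³/T = 46.32 — too large.
Try y = 0.822 m: A³/T = 3.222 — too small.
Try y = 1.2 m: A³/T = 16.28 — close enough.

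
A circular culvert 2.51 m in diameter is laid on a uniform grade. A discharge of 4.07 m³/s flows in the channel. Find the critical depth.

y_c = 0.9 m

At critical depth, Q² T / (g A³) = 1, i.e. A³/T = Q²/g = 4.07²/9.81 = 1.689.
Trying y = 0.681 m: A³/T = 0.5726 — short.
Trying y = 1.06 m: A³/T = 3.162 — over.
Trying y = 0.9 m: A³/T = 1.686 — ≈ 1.689.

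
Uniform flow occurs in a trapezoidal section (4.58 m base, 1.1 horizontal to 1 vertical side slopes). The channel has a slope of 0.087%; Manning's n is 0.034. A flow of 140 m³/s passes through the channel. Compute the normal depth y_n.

Manning's equation rearranged: A R^(2/3) = nQ / (1·√S) = 0.034 × 140 / (√0.00087) = 161.4.
At y = 7.26 m: A R^(2/3) = 209.8 — high.
At y = 5.55 m: A R^(2/3) = 118.2 — low.
At y = 6.43 m: A R^(2/3) = 161.4 — close enough.

y_n = 6.43 m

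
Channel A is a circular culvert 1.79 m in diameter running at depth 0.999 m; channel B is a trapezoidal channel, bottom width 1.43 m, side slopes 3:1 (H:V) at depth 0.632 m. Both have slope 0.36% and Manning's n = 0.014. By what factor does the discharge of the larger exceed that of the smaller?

1.27

Channel A: For a circular section of diameter D = 1.79 m at depth y = 0.999 m, the central angle is θ = 2 arccos(1 − 2y/D) = 3.375 rad. Then A = (D²/8)(θ − sin θ) = 1.444 m² and P = Dθ/2 = 3.02 m. Hydraulic radius R = A/P = 1.444/3.02 = 0.4781 m. Q_A = (1/0.014)·1.444·0.4781^(2/3)·√0.0036 = 3.784 m³/s.
Channel B: With bottom width b = 1.43 m and side slope z = 3: A = (b + zy)y = (1.43 + 3×0.632)×0.632 = 2.102 m²; P = b + 2y√(1+z²) = 1.43 + 2×0.632×3.162 = 5.427 m. Hydraulic radius R = A/P = 2.102/5.427 = 0.3873 m. Q_B = (1/0.014)·2.102·0.3873^(2/3)·√0.0036 = 4.787 m³/s.
The larger discharge is 4.787 m³/s and the smaller is 3.784 m³/s; the ratio is 1.27.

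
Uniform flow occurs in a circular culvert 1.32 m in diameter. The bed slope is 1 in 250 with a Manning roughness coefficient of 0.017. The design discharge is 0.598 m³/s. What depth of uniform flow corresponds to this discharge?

y_n = 0.446 m

Manning's equation rearranged: A R^(2/3) = nQ / (1·√S) = 0.017 × 0.598 / (√0.004) = 0.1607.
At y = 0.565 m: A R^(2/3) = 0.249 — high.
At y = 0.359 m: A R^(2/3) = 0.1057 — low.
At y = 0.446 m: A R^(2/3) = 0.1607 — matches.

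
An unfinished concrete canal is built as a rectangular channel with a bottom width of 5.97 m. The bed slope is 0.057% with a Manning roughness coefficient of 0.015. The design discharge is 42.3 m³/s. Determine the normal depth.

y_n = 3.3 m

Manning's equation rearranged: A R^(2/3) = nQ / (1·√S) = 0.015 × 42.3 / (√0.00057) = 26.58.
At y = 2.81 m: A R^(2/3) = 21.47 — short.
At y = 4.18 m: A R^(2/3) = 36.12 — over.
At y = 3.3 m: A R^(2/3) = 26.58 — ≈ 26.58.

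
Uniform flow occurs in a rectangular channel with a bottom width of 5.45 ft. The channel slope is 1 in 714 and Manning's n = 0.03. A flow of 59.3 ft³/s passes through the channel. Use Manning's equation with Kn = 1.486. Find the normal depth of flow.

Manning's equation rearranged: A R^(2/3) = nQ / (1.486·√S) = 0.03 × 59.3 / (1.486 × √0.001401) = 31.99.
Trying y = 3.42 ft: A R^(2/3) = 24.6 — too small.
Trying y = 4.2 ft: A R^(2/3) = 32 — matches.

y_n = 4.2 ft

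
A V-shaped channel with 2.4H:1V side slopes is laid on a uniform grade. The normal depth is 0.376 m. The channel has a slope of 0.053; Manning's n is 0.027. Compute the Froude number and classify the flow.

supercritical

For a triangular section with side slope z = 2.4: A = zy² = 2.4×0.376² = 0.3393 m²; P = 2y√(1+z²) = 2×0.376×2.6 = 1.955 m.
Hydraulic radius R = A/P = 0.3393/1.955 = 0.1735 m.
V = (1/n) R^(2/3) √S = (1/0.027) × 0.1735^(2/3) × √0.053 = 2.653 m/s. Hydraulic depth D_h = A/T = 0.3393/1.805 = 0.188 m.
Froude number Fr = V/√(g·D_h) = 2.653/√(9.81×0.188) = 1.95, which is greater than 1, so the flow is supercritical.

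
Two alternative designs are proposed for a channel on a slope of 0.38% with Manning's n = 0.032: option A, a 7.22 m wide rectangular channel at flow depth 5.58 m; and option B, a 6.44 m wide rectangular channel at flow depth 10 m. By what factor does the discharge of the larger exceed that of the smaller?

Channel A: Flow area A = b·y = 7.22 × 5.58 = 40.29 m². Wetted perimeter P = b + 2y = 7.22 + 2×5.58 = 18.38 m. Hydraulic radius R = A/P = 40.29/18.38 = 2.192 m. Q_A = (1/0.032)·40.29·2.192^(2/3)·√0.0038 = 131 m³/s.
Channel B: Flow area A = b·y = 6.44 × 10 = 64.4 m². Wetted perimeter P = b + 2y = 6.44 + 2×10 = 26.44 m. Hydraulic radius R = A/P = 64.4/26.44 = 2.436 m. Q_B = (1/0.032)·64.4·2.436^(2/3)·√0.0038 = 224.6 m³/s.
The larger discharge is 224.6 m³/s and the smaller is 131 m³/s; the ratio is 1.71.

1.71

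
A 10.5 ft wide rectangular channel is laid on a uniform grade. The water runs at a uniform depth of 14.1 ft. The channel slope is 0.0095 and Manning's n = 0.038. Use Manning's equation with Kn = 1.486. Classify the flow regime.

subcritical

Flow area A = b·y = 10.5 × 14.1 = 148 ft². Wetted perimeter P = b + 2y = 10.5 + 2×14.1 = 38.7 ft.
Hydraulic radius R = A/P = 148/38.7 = 3.826 ft.
V = (1.486/n) R^(2/3) √S = (1.486/0.038) × 3.826^(2/3) × √0.0095 = 9.323 ft/s. Hydraulic depth D_h = A/T = 148/10.5 = 14.1 ft.
Froude number Fr = V/√(g·D_h) = 9.323/√(32.2×14.1) = 0.438, which is less than 1, so the flow is subcritical.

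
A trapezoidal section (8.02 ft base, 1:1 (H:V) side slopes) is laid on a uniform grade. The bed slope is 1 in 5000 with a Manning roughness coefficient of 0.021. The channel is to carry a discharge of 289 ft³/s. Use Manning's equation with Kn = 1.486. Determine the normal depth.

Manning's equation rearranged: A R^(2/3) = nQ / (1.486·√S) = 0.021 × 289 / (1.486 × √0.0002) = 288.8.
Trying y = 8.06 ft: A R^(2/3) = 337.7 — too large.
Trying y = 7.45 ft: A R^(2/3) = 288.6 — close enough.

y_n = 7.45 ft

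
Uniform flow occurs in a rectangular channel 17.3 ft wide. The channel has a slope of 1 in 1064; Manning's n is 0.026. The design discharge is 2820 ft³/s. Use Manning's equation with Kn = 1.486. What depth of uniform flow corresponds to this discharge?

y_n = 26.6 ft

Manning's equation rearranged: A R^(2/3) = nQ / (1.486·√S) = 0.026 × 2820 / (1.486 × √0.0009398) = 1609.
Trying y = 23.8 ft: A R^(2/3) = 1411 — short.
Trying y = 32.2 ft: A R^(2/3) = 2003 — over.
Trying y = 26.6 ft: A R^(2/3) = 1607 — ≈ 1609.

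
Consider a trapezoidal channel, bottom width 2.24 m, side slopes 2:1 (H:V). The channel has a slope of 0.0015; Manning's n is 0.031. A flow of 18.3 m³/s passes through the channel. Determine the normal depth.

y_n = 2.08 m

Manning's equation rearranged: A R^(2/3) = nQ / (1·√S) = 0.031 × 18.3 / (√0.0015) = 14.65.
Trying y = 1.56 m: A R^(2/3) = 7.836 — too small.
Trying y = 2.34 m: A R^(2/3) = 19.04 — too large.
Trying y = 2.08 m: A R^(2/3) = 14.64 — matches.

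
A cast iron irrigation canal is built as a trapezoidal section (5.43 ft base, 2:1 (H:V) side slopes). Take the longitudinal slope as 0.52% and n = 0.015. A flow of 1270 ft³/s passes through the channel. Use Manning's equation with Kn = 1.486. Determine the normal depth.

y_n = 5.36 ft

Manning's equation rearranged: A R^(2/3) = nQ / (1.486·√S) = 0.015 × 1270 / (1.486 × √0.0052) = 177.8.
Try y = 4.07 ft: A R^(2/3) = 97.27 — low.
Try y = 6.75 ft: A R^(2/3) = 299.4 — high.
Try y = 5.36 ft: A R^(2/3) = 177.8 — close enough.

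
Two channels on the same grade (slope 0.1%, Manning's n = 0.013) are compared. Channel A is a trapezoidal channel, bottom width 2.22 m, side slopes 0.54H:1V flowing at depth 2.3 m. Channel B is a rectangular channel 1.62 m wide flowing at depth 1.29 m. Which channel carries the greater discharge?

channel A

Channel A: With bottom width b = 2.22 m and side slope z = 0.54: A = (b + zy)y = (2.22 + 0.54×2.3)×2.3 = 7.963 m²; P = b + 2y√(1+z²) = 2.22 + 2×2.3×1.136 = 7.448 m. Hydraulic radius R = A/P = 7.963/7.448 = 1.069 m. Q_A = (1/0.013)·7.963·1.069^(2/3)·√0.001 = 20.25 m³/s.
Channel B: Flow area A = b·y = 1.62 × 1.29 = 2.09 m². Wetted perimeter P = b + 2y = 1.62 + 2×1.29 = 4.2 m. Hydraulic radius R = A/P = 2.09/4.2 = 0.4976 m. Q_B = (1/0.013)·2.09·0.4976^(2/3)·√0.001 = 3.192 m³/s.
Q_A = 20.25 m³/s vs Q_B = 3.192 m³/s, so channel A carries more.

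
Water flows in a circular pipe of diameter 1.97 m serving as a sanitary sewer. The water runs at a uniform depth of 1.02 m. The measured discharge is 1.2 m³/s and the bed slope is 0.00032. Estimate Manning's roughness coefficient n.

n = 0.015

For a circular section of diameter D = 1.97 m at depth y = 1.02 m, the central angle is θ = 2 arccos(1 − 2y/D) = 3.213 rad. Then A = (D²/8)(θ − sin θ) = 1.593 m² and P = Dθ/2 = 3.164 m.
Hydraulic radius R = A/P = 1.593/3.164 = 0.5034 m.
Rearranging Manning's equation: n = (1/Q) A R^(2/3) S^(1/2) = (1/1.2) × 1.593 × 0.5034^(2/3) × √0.00032 = 0.015.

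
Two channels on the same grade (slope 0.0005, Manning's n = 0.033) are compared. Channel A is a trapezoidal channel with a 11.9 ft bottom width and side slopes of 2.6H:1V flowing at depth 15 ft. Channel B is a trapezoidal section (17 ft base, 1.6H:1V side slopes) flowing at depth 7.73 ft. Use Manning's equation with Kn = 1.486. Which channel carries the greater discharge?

channel A

Channel A: With bottom width b = 11.9 ft and side slope z = 2.6: A = (b + zy)y = (11.9 + 2.6×15)×15 = 763.5 ft²; P = b + 2y√(1+z²) = 11.9 + 2×15×2.786 = 95.47 ft. Hydraulic radius R = A/P = 763.5/95.47 = 7.997 ft. Q_A = (1.486/0.033)·763.5·7.997^(2/3)·√0.0005 = 3074 ft³/s.
Channel B: With bottom width b = 17 ft and side slope z = 1.6: A = (b + zy)y = (17 + 1.6×7.73)×7.73 = 227 ft²; P = b + 2y√(1+z²) = 17 + 2×7.73×1.887 = 46.17 ft. Hydraulic radius R = A/P = 227/46.17 = 4.917 ft. Q_B = (1.486/0.033)·227·4.917^(2/3)·√0.0005 = 661 ft³/s.
Q_A = 3074 ft³/s vs Q_B = 661 ft³/s, so channel A carries more.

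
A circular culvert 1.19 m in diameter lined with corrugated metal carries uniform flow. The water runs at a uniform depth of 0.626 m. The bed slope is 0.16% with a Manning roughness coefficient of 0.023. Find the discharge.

For a circular section of diameter D = 1.19 m at depth y = 0.626 m, the central angle is θ = 2 arccos(1 − 2y/D) = 3.246 rad. Then A = (D²/8)(θ − sin θ) = 0.593 m² and P = Dθ/2 = 1.931 m.
Hydraulic radius R = A/P = 0.593/1.931 = 0.307 m.
Manning's equation: Q = (1/n) A R^(2/3) S^(1/2) = (1/0.023) × 0.593 × 0.307^(2/3) × 0.0016^(1/2) = 0.469 m³/s.

Q = 0.469 m³/s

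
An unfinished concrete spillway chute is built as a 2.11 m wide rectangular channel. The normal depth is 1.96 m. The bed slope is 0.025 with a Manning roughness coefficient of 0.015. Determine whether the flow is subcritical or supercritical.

Flow area A = b·y = 2.11 × 1.96 = 4.136 m². Wetted perimeter P = b + 2y = 2.11 + 2×1.96 = 6.03 m.
Hydraulic radius R = A/P = 4.136/6.03 = 0.6858 m.
V = (1/n) R^(2/3) √S = (1/0.015) × 0.6858^(2/3) × √0.025 = 8.198 m/s. Hydraulic depth D_h = A/T = 4.136/2.11 = 1.96 m.
Froude number Fr = V/√(g·D_h) = 8.198/√(9.81×1.96) = 1.87, which is greater than 1, so the flow is supercritical.

supercritical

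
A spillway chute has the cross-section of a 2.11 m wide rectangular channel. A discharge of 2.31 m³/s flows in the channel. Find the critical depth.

y_c = 0.496 m

For a rectangular channel, critical depth y_c = (q²/g)^(1/3) where q = Q/b = 2.31/2.11 = 1.095 m²/s.
So y_c = (1.095²/9.81)^(1/3) = 0.496 m.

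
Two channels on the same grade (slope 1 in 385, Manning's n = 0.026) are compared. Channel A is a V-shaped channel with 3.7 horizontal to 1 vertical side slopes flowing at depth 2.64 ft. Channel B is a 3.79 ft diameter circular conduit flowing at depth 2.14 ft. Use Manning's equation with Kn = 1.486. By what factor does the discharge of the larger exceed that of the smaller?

4.56

Channel A: For a triangular section with side slope z = 3.7: A = zy² = 3.7×2.64² = 25.79 ft²; P = 2y√(1+z²) = 2×2.64×3.833 = 20.24 ft. Hydraulic radius R = A/P = 25.79/20.24 = 1.274 ft. Q_A = (1.486/0.026)·25.79·1.274^(2/3)·√0.002597 = 88.29 ft³/s.
Channel B: For a circular section of diameter D = 3.79 ft at depth y = 2.14 ft, the central angle is θ = 2 arccos(1 − 2y/D) = 3.401 rad. Then A = (D²/8)(θ − sin θ) = 6.567 ft² and P = Dθ/2 = 6.445 ft. Hydraulic radius R = A/P = 6.567/6.445 = 1.019 ft. Q_B = (1.486/0.026)·6.567·1.019^(2/3)·√0.002597 = 19.37 ft³/s.
The larger discharge is 88.29 ft³/s and the smaller is 19.37 ft³/s; the ratio is 4.56.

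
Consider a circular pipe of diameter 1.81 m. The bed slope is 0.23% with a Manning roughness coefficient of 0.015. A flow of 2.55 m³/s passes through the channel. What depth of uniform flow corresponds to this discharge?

Manning's equation rearranged: A R^(2/3) = nQ / (1·√S) = 0.015 × 2.55 / (√0.0023) = 0.7976.
Trying y = 0.801 m: A R^(2/3) = 0.6133 — too small.
Trying y = 1.1 m: A R^(2/3) = 1.039 — too large.
Trying y = 0.933 m: A R^(2/3) = 0.7983 — ≈ 0.7976.

y_n = 0.933 m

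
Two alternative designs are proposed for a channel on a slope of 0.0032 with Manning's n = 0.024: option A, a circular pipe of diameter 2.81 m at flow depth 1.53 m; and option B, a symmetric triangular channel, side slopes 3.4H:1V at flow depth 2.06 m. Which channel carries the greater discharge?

Channel A: For a circular section of diameter D = 2.81 m at depth y = 1.53 m, the central angle is θ = 2 arccos(1 − 2y/D) = 3.32 rad. Then A = (D²/8)(θ − sin θ) = 3.452 m² and P = Dθ/2 = 4.664 m. Hydraulic radius R = A/P = 3.452/4.664 = 0.74 m. Q_A = (1/0.024)·3.452·0.74^(2/3)·√0.0032 = 6.656 m³/s.
Channel B: For a triangular section with side slope z = 3.4: A = zy² = 3.4×2.06² = 14.43 m²; P = 2y√(1+z²) = 2×2.06×3.544 = 14.6 m. Hydraulic radius R = A/P = 14.43/14.6 = 0.9881 m. Q_B = (1/0.024)·14.43·0.9881^(2/3)·√0.0032 = 33.74 m³/s.
Q_A = 6.656 m³/s vs Q_B = 33.74 m³/s, so channel B carries more.

channel B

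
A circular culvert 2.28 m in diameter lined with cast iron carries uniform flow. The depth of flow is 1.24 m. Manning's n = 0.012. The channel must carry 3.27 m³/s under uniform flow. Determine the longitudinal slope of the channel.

For a circular section of diameter D = 2.28 m at depth y = 1.24 m, the central angle is θ = 2 arccos(1 − 2y/D) = 3.317 rad. Then A = (D²/8)(θ − sin θ) = 2.269 m² and P = Dθ/2 = 3.782 m.
Hydraulic radius R = A/P = 2.269/3.782 = 0.6 m.
From Manning's equation, S = [nQ / (1 A R^(2/3))]² = [0.012 × 3.27 / (1 × 2.269 × 0.6^(2/3))]² = 0.000591.

S = 0.000591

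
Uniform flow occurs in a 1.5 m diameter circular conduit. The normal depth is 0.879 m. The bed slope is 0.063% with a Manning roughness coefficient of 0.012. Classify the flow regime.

For a circular section of diameter D = 1.5 m at depth y = 0.879 m, the central angle is θ = 2 arccos(1 − 2y/D) = 3.487 rad. Then A = (D²/8)(θ − sin θ) = 1.076 m² and P = Dθ/2 = 2.615 m.
Hydraulic radius R = A/P = 1.076/2.615 = 0.4114 m.
V = (1/n) R^(2/3) √S = (1/0.012) × 0.4114^(2/3) × √0.00063 = 1.157 m/s. Hydraulic depth D_h = A/T = 1.076/1.478 = 0.7283 m.
Froude number Fr = V/√(g·D_h) = 1.157/√(9.81×0.7283) = 0.433, which is less than 1, so the flow is subcritical.

subcritical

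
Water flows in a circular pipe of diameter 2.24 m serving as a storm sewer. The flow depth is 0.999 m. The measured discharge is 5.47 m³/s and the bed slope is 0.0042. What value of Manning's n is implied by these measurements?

n = 0.013

For a circular section of diameter D = 2.24 m at depth y = 0.999 m, the central angle is θ = 2 arccos(1 − 2y/D) = 2.925 rad. Then A = (D²/8)(θ − sin θ) = 1.7 m² and P = Dθ/2 = 3.276 m.
Hydraulic radius R = A/P = 1.7/3.276 = 0.5189 m.
Rearranging Manning's equation: n = (1/Q) A R^(2/3) S^(1/2) = (1/5.47) × 1.7 × 0.5189^(2/3) × √0.0042 = 0.013.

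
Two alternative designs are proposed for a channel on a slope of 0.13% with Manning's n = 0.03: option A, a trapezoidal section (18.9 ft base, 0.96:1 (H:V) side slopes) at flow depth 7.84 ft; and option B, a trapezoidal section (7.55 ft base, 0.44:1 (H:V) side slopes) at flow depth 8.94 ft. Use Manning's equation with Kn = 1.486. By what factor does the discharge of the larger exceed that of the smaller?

Channel A: With bottom width b = 18.9 ft and side slope z = 0.96: A = (b + zy)y = (18.9 + 0.96×7.84)×7.84 = 207.2 ft²; P = b + 2y√(1+z²) = 18.9 + 2×7.84×1.386 = 40.64 ft. Hydraulic radius R = A/P = 207.2/40.64 = 5.099 ft. Q_A = (1.486/0.03)·207.2·5.099^(2/3)·√0.0013 = 1096 ft³/s.
Channel B: With bottom width b = 7.55 ft and side slope z = 0.44: A = (b + zy)y = (7.55 + 0.44×8.94)×8.94 = 102.7 ft²; P = b + 2y√(1+z²) = 7.55 + 2×8.94×1.093 = 27.08 ft. Hydraulic radius R = A/P = 102.7/27.08 = 3.791 ft. Q_B = (1.486/0.03)·102.7·3.791^(2/3)·√0.0013 = 445.7 ft³/s.
The larger discharge is 1096 ft³/s and the smaller is 445.7 ft³/s; the ratio is 2.46.

2.46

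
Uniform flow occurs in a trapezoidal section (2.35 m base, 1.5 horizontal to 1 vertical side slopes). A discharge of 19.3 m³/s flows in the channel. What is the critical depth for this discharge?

At critical depth, Q² T / (g A³) = 1, i.e. A³/T = Q²/g = 19.3²/9.81 = 37.97.
At y = 1.11 m: A³/T = 15.58 — too small.
At y = 1.54 m: A³/T = 53.03 — too large.
At y = 1.41 m: A³/T = 37.92 — matches.

y_c = 1.41 m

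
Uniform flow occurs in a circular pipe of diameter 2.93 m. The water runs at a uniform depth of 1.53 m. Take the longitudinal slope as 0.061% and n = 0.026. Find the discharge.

For a circular section of diameter D = 2.93 m at depth y = 1.53 m, the central angle is θ = 2 arccos(1 − 2y/D) = 3.23 rad. Then A = (D²/8)(θ − sin θ) = 3.562 m² and P = Dθ/2 = 4.732 m.
Hydraulic radius R = A/P = 3.562/4.732 = 0.7526 m.
Manning's equation: Q = (1/n) A R^(2/3) S^(1/2) = (1/0.026) × 3.562 × 0.7526^(2/3) × 0.00061^(1/2) = 2.8 m³/s.

Q = 2.8 m³/s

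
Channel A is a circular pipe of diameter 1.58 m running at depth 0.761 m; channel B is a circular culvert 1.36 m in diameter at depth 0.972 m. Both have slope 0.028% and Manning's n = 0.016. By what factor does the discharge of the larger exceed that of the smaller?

1.23

Channel A: For a circular section of diameter D = 1.58 m at depth y = 0.761 m, the central angle is θ = 2 arccos(1 − 2y/D) = 3.068 rad. Then A = (D²/8)(θ − sin θ) = 0.9345 m² and P = Dθ/2 = 2.424 m. Hydraulic radius R = A/P = 0.9345/2.424 = 0.3856 m. Q_A = (1/0.016)·0.9345·0.3856^(2/3)·√0.00028 = 0.5177 m³/s.
Channel B: For a circular section of diameter D = 1.36 m at depth y = 0.972 m, the central angle is θ = 2 arccos(1 − 2y/D) = 4.029 rad. Then A = (D²/8)(θ − sin θ) = 1.111 m² and P = Dθ/2 = 2.74 m. Hydraulic radius R = A/P = 1.111/2.74 = 0.4054 m. Q_B = (1/0.016)·1.111·0.4054^(2/3)·√0.00028 = 0.6364 m³/s.
The larger discharge is 0.6364 m³/s and the smaller is 0.5177 m³/s; the ratio is 1.23.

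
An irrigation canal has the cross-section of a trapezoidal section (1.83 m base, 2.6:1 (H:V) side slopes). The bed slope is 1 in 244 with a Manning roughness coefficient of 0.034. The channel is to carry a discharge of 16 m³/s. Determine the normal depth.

y_n = 1.57 m

Manning's equation rearranged: A R^(2/3) = nQ / (1·√S) = 0.034 × 16 / (√0.004098) = 8.498.
Try y = 1.27 m: A R^(2/3) = 5.293 — too small.
Try y = 1.77 m: A R^(2/3) = 11.18 — too large.
Try y = 1.57 m: A R^(2/3) = 8.508 — matches.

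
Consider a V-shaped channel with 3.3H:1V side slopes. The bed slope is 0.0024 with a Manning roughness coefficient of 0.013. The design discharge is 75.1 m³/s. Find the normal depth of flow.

y_n = 2.36 m

Manning's equation rearranged: A R^(2/3) = nQ / (1·√S) = 0.013 × 75.1 / (√0.0024) = 19.93.
At y = 3 m: A R^(2/3) = 37.79 — too large.
At y = 2.01 m: A R^(2/3) = 12.99 — too small.
At y = 2.36 m: A R^(2/3) = 19.93 — ≈ 19.93.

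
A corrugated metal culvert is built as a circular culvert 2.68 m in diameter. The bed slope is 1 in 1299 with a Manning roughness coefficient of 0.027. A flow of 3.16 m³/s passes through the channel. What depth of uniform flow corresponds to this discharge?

Manning's equation rearranged: A R^(2/3) = nQ / (1·√S) = 0.027 × 3.16 / (√0.0007698) = 3.075.
Try y = 1.29 m: A R^(2/3) = 2.024 — short.
Try y = 1.85 m: A R^(2/3) = 3.55 — over.
Try y = 1.67 m: A R^(2/3) = 3.072 — matches.

y_n = 1.67 m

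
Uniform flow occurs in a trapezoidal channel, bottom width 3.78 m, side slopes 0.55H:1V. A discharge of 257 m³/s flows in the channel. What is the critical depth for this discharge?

y_c = 5.85 m

At critical depth, Q² T / (g A³) = 1, i.e. A³/T = Q²/g = 257²/9.81 = 6733.
At y = 4.43 m: A³/T = 2414 — short.
At y = 6.62 m: A³/T = 10720 — over.
At y = 5.85 m: A³/T = 6715 — close enough.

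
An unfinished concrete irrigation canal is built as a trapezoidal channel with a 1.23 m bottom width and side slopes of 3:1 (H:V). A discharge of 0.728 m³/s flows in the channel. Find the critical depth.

At critical depth, Q² T / (g A³) = 1, i.e. A³/T = Q²/g = 0.728²/9.81 = 0.05402.
Trying y = 0.209 m: A³/T = 0.02354 — low.
Trying y = 0.313 m: A³/T = 0.1007 — high.
Trying y = 0.264 m: A³/T = 0.05405 — ≈ 0.05402.

y_c = 0.264 m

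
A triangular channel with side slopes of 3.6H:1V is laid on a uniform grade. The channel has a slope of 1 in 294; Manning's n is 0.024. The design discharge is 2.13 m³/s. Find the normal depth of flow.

Manning's equation rearranged: A R^(2/3) = nQ / (1·√S) = 0.024 × 2.13 / (√0.003401) = 0.8765.
Trying y = 0.809 m: A R^(2/3) = 1.257 — too large.
Trying y = 0.481 m: A R^(2/3) = 0.3142 — too small.
Trying y = 0.707 m: A R^(2/3) = 0.8776 — matches.

y_n = 0.707 m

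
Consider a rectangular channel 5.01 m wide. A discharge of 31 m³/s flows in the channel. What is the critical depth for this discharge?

y_c = 1.57 m

For a rectangular channel, critical depth y_c = (q²/g)^(1/3) where q = Q/b = 31/5.01 = 6.188 m²/s.
So y_c = (6.188²/9.81)^(1/3) = 1.57 m.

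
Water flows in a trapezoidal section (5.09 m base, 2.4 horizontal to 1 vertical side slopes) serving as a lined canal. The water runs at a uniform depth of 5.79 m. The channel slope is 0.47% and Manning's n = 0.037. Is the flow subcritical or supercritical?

With bottom width b = 5.09 m and side slope z = 2.4: A = (b + zy)y = (5.09 + 2.4×5.79)×5.79 = 109.9 m²; P = b + 2y√(1+z²) = 5.09 + 2×5.79×2.6 = 35.2 m.
Hydraulic radius R = A/P = 109.9/35.2 = 3.123 m.
V = (1/n) R^(2/3) √S = (1/0.037) × 3.123^(2/3) × √0.0047 = 3.959 m/s. Hydraulic depth D_h = A/T = 109.9/32.88 = 3.343 m.
Froude number Fr = V/√(g·D_h) = 3.959/√(9.81×3.343) = 0.691, which is less than 1, so the flow is subcritical.

subcritical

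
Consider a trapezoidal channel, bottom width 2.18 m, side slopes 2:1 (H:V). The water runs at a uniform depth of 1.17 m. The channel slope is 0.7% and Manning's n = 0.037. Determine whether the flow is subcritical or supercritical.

With bottom width b = 2.18 m and side slope z = 2: A = (b + zy)y = (2.18 + 2×1.17)×1.17 = 5.288 m²; P = b + 2y√(1+z²) = 2.18 + 2×1.17×2.236 = 7.412 m.
Hydraulic radius R = A/P = 5.288/7.412 = 0.7135 m.
V = (1/n) R^(2/3) √S = (1/0.037) × 0.7135^(2/3) × √0.007 = 1.805 m/s. Hydraulic depth D_h = A/T = 5.288/6.86 = 0.7709 m.
Froude number Fr = V/√(g·D_h) = 1.805/√(9.81×0.7709) = 0.657, which is less than 1, so the flow is subcritical.

subcritical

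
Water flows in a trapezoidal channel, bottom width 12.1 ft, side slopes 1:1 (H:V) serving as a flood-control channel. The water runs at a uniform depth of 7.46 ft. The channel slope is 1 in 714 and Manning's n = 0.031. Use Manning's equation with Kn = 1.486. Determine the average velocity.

V = 4.81 ft/s

With bottom width b = 12.1 ft and side slope z = 1: A = (b + zy)y = (12.1 + 1×7.46)×7.46 = 145.9 ft²; P = b + 2y√(1+z²) = 12.1 + 2×7.46×1.414 = 33.2 ft.
Hydraulic radius R = A/P = 145.9/33.2 = 4.395 ft.
From Manning's equation, V = (1.486/n) R^(2/3) S^(1/2) = (1.486/0.031) × 4.395^(2/3) × 0.001401^(1/2) = 4.81 ft/s.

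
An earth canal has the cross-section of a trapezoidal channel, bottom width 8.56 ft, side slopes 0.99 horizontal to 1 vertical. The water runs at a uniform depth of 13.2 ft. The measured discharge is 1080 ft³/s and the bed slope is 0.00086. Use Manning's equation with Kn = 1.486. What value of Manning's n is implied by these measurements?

n = 0.0391

With bottom width b = 8.56 ft and side slope z = 0.99: A = (b + zy)y = (8.56 + 0.99×13.2)×13.2 = 285.5 ft²; P = b + 2y√(1+z²) = 8.56 + 2×13.2×1.407 = 45.71 ft.
Hydraulic radius R = A/P = 285.5/45.71 = 6.246 ft.
Rearranging Manning's equation: n = (1.486/Q) A R^(2/3) S^(1/2) = (1.486/1080) × 285.5 × 6.246^(2/3) × √0.00086 = 0.0391.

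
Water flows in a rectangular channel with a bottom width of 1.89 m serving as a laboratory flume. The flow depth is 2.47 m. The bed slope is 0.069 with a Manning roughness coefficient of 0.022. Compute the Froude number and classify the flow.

Flow area A = b·y = 1.89 × 2.47 = 4.668 m². Wetted perimeter P = b + 2y = 1.89 + 2×2.47 = 6.83 m.
Hydraulic radius R = A/P = 4.668/6.83 = 0.6835 m.
V = (1/n) R^(2/3) √S = (1/0.022) × 0.6835^(2/3) × √0.069 = 9.265 m/s. Hydraulic depth D_h = A/T = 4.668/1.89 = 2.47 m.
Froude number Fr = V/√(g·D_h) = 9.265/√(9.81×2.47) = 1.88, which is greater than 1, so the flow is supercritical.

supercritical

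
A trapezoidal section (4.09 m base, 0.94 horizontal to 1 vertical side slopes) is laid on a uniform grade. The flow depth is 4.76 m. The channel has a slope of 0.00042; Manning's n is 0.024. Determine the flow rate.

With bottom width b = 4.09 m and side slope z = 0.94: A = (b + zy)y = (4.09 + 0.94×4.76)×4.76 = 40.77 m²; P = b + 2y√(1+z²) = 4.09 + 2×4.76×1.372 = 17.16 m.
Hydraulic radius R = A/P = 40.77/17.16 = 2.376 m.
Manning's equation: Q = (1/n) A R^(2/3) S^(1/2) = (1/0.024) × 40.77 × 2.376^(2/3) × 0.00042^(1/2) = 62 m³/s.

Q = 62 m³/s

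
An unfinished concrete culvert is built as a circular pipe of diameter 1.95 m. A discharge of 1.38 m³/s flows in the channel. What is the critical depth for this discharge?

y_c = 0.554 m

At critical depth, Q² T / (g A³) = 1, i.e. A³/T = Q²/g = 1.38²/9.81 = 0.1941.
Try y = 0.434 m: A³/T = 0.07488 — low.
Try y = 0.669 m: A³/T = 0.4023 — high.
Try y = 0.554 m: A³/T = 0.1938 — close enough.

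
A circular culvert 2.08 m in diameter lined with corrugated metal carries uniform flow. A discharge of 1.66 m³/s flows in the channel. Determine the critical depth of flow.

y_c = 0.598 m

At critical depth, Q² T / (g A³) = 1, i.e. A³/T = Q²/g = 1.66²/9.81 = 0.2809.
At y = 0.675 m: A³/T = 0.4481 — over.
At y = 0.598 m: A³/T = 0.2803 — close enough.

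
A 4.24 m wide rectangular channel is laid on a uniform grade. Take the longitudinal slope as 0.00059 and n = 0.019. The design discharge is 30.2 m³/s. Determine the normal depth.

y_n = 4.39 m

Manning's equation rearranged: A R^(2/3) = nQ / (1·√S) = 0.019 × 30.2 / (√0.00059) = 23.62.
Try y = 5.56 m: A R^(2/3) = 31.37 — too large.
Try y = 4.39 m: A R^(2/3) = 23.62 — ≈ 23.62.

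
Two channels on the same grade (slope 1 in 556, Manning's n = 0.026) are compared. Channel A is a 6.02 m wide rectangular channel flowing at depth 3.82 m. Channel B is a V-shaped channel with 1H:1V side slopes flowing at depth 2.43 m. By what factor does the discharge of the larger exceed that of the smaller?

Channel A: Flow area A = b·y = 6.02 × 3.82 = 23 m². Wetted perimeter P = b + 2y = 6.02 + 2×3.82 = 13.66 m. Hydraulic radius R = A/P = 23/13.66 = 1.683 m. Q_A = (1/0.026)·23·1.683^(2/3)·√0.001799 = 53.08 m³/s.
Channel B: For a triangular section with side slope z = 1: A = zy² = 1×2.43² = 5.905 m²; P = 2y√(1+z²) = 2×2.43×1.414 = 6.873 m. Hydraulic radius R = A/P = 5.905/6.873 = 0.8591 m. Q_B = (1/0.026)·5.905·0.8591^(2/3)·√0.001799 = 8.704 m³/s.
The larger discharge is 53.08 m³/s and the smaller is 8.704 m³/s; the ratio is 6.1.

6.1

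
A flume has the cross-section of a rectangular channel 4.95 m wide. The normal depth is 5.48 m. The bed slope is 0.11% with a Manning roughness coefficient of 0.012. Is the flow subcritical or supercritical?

subcritical

Flow area A = b·y = 4.95 × 5.48 = 27.13 m². Wetted perimeter P = b + 2y = 4.95 + 2×5.48 = 15.91 m.
Hydraulic radius R = A/P = 27.13/15.91 = 1.705 m.
V = (1/n) R^(2/3) √S = (1/0.012) × 1.705^(2/3) × √0.0011 = 3.945 m/s. Hydraulic depth D_h = A/T = 27.13/4.95 = 5.48 m.
Froude number Fr = V/√(g·D_h) = 3.945/√(9.81×5.48) = 0.538, which is less than 1, so the flow is subcritical.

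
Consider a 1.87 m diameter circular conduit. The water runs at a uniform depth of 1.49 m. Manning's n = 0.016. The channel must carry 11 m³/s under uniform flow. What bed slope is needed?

S = 0.0119

For a circular section of diameter D = 1.87 m at depth y = 1.49 m, the central angle is θ = 2 arccos(1 − 2y/D) = 4.413 rad. Then A = (D²/8)(θ − sin θ) = 2.346 m² and P = Dθ/2 = 4.126 m.
Hydraulic radius R = A/P = 2.346/4.126 = 0.5687 m.
From Manning's equation, S = [nQ / (1 A R^(2/3))]² = [0.016 × 11 / (1 × 2.346 × 0.5687^(2/3))]² = 0.0119.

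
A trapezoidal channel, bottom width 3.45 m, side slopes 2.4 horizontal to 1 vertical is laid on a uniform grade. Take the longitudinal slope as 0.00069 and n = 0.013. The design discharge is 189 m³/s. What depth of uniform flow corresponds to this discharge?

Manning's equation rearranged: A R^(2/3) = nQ / (1·√S) = 0.013 × 189 / (√0.00069) = 93.54.
Try y = 3.07 m: A R^(2/3) = 47.5 — short.
Try y = 4.88 m: A R^(2/3) = 138.7 — over.
Try y = 4.13 m: A R^(2/3) = 93.74 — ≈ 93.54.

y_n = 4.13 m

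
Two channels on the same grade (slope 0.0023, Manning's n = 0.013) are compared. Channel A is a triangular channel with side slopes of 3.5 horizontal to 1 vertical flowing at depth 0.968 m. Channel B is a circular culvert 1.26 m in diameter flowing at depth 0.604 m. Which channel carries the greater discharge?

Channel A: For a triangular section with side slope z = 3.5: A = zy² = 3.5×0.968² = 3.28 m²; P = 2y√(1+z²) = 2×0.968×3.64 = 7.047 m. Hydraulic radius R = A/P = 3.28/7.047 = 0.4654 m. Q_A = (1/0.013)·3.28·0.4654^(2/3)·√0.0023 = 7.266 m³/s.
Channel B: For a circular section of diameter D = 1.26 m at depth y = 0.604 m, the central angle is θ = 2 arccos(1 − 2y/D) = 3.059 rad. Then A = (D²/8)(θ − sin θ) = 0.5907 m² and P = Dθ/2 = 1.927 m. Hydraulic radius R = A/P = 0.5907/1.927 = 0.3065 m. Q_B = (1/0.013)·0.5907·0.3065^(2/3)·√0.0023 = 0.9906 m³/s.
Q_A = 7.266 m³/s vs Q_B = 0.9906 m³/s, so channel A carries more.

channel A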